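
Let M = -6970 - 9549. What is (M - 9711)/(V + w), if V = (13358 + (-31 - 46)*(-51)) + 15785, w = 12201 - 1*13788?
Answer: -26230/31483 ≈ -0.83315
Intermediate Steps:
M = -16519
w = -1587 (w = 12201 - 13788 = -1587)
V = 33070 (V = (13358 - 77*(-51)) + 15785 = (13358 + 3927) + 15785 = 17285 + 15785 = 33070)
(M - 9711)/(V + w) = (-16519 - 9711)/(33070 - 1587) = -26230/31483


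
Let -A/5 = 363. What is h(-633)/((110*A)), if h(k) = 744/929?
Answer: -124/30912475 ≈ -4.0113e-6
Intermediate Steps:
h(k) = 744/929 (h(k) = 744*(1/929) = 744/929)
A = -1815 (A = -5*363 = -1815)
h(-633)/((110*A)) = 744/(929*((110*(-1815)))) = (744/929)/(-199650) = (744/929)*(-1/199650) = -124/30912475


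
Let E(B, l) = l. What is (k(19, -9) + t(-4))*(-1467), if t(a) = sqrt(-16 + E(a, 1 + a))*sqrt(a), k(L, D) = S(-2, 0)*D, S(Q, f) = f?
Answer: 2934*sqrt(19) ≈ 12789.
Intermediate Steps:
k(L, D) = 0 (k(L, D) = 0*D = 0)
t(a) = sqrt(a)*sqrt(-15 + a) (t(a) = sqrt(-16 + (1 + a))*sqrt(a) = sqrt(-15 + a)*sqrt(a) = sqrt(a)*sqrt(-15 + a))
(k(19, -9) + t(-4))*(-1467) = (0 + sqrt(-4)*sqrt(-15 - 4))*(-1467) = (0 + (2*I)*sqrt(-19))*(-1467) = (0 + (2*I)*(I*sqrt(19)))*(-1467) = (0 - 2*sqrt(19))*(-1467) = -2*sqrt(19)*(-1467) = 2934*sqrt(19)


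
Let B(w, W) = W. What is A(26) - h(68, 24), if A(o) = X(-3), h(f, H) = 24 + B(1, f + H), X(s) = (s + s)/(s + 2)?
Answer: -110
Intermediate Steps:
X(s) = 2*s/(2 + s) (X(s) = (2*s)/(2 + s) = 2*s/(2 + s))
h(f, H) = 24 + H + f (h(f, H) = 24 + (f + H) = 24 + (H + f) = 24 + H + f)
A(o) = 6 (A(o) = 2*(-3)/(2 - 3) = 2*(-3)/(-1) = 2*(-3)*(-1) = 6)
A(26) - h(68, 24) = 6 - (24 + 24 + 68) = 6 - 1*116 = 6 - 116 = -110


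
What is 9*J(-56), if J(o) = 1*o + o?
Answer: -1008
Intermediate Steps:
J(o) = 2*o (J(o) = o + o = 2*o)
9*J(-56) = 9*(2*(-56)) = 9*(-112) = -1008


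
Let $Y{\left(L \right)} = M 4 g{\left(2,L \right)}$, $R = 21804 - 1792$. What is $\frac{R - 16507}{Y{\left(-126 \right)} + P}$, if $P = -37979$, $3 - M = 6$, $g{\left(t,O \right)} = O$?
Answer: $- \frac{3505}{36467} \approx -0.096114$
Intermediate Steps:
$M = -3$ ($M = 3 - 6 = -3$)
$R = 20012$ ($R = 21804 - 1792 = 20012$)
$Y{\left(L \right)} = - 12 L$ ($Y{\left(L \right)} = \left(-3\right) 4 L = - 12 L$)
$\frac{R - 16507}{Y{\left(-126 \right)} + P} = \frac{20012 - 16507}{\left(-12\right) \left(-126\right) - 37979} = \frac{3505}{1512 - 37979} = \frac{3505}{-36467} = 3505 \left(- \frac{1}{36467}\right) = - \frac{3505}{36467}$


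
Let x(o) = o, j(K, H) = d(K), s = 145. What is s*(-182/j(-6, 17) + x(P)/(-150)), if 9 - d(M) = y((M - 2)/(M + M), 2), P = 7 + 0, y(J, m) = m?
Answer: -113303/30 ≈ -3776.8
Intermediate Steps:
P = 7
d(M) = 7 (d(M) = 9 - 1*2 = 9 - 2 = 7)
j(K, H) = 7
s*(-182/j(-6, 17) + x(P)/(-150)) = 145*(-182/7 + 7/(-150)) = 145*(-182*⅐ + 7*(-1/150)) = 145*(-26 - 7/150) = 145*(-3907/150) = -113303/30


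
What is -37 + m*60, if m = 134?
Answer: 8003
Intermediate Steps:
-37 + m*60 = -37 + 134*60 = -37 + 8040 = 8003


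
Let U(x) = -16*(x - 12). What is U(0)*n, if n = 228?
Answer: 43776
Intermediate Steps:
U(x) = 192 - 16*x (U(x) = -16*(-12 + x) = 192 - 16*x)
U(0)*n = (192 - 16*0)*228 = (192 + 0)*228 = 192*228 = 43776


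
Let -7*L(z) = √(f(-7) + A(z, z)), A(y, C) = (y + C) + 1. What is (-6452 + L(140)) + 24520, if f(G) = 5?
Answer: 18068 - √286/7 ≈ 18066.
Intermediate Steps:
A(y, C) = 1 + C + y (A(y, C) = (C + y) + 1 = 1 + C + y)
L(z) = -√(6 + 2*z)/7 (L(z) = -√(5 + (1 + z + z))/7 = -√(5 + (1 + 2*z))/7 = -√(6 + 2*z)/7)
(-6452 + L(140)) + 24520 = (-6452 - √(6 + 2*140)/7) + 24520 = (-6452 - √(6 + 280)/7) + 24520 = (-6452 - √286/7) + 24520 = 18068 - √286/7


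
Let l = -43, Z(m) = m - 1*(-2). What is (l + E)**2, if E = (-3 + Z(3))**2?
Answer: 1521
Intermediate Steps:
Z(m) = 2 + m (Z(m) = m + 2 = 2 + m)
E = 4 (E = (-3 + (2 + 3))**2 = (-3 + 5)**2 = 2**2 = 4)
(l + E)**2 = (-43 + 4)**2 = (-39)**2 = 1521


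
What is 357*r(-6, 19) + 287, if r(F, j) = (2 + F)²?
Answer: 5999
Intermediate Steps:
357*r(-6, 19) + 287 = 357*(2 - 6)² + 287 = 357*(-4)² + 287 = 357*16 + 287 = 5712 + 287 = 5999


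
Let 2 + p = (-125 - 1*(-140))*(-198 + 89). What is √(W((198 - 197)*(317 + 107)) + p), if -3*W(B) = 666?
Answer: 13*I*√11 ≈ 43.116*I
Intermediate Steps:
W(B) = -222 (W(B) = -⅓*666 = -222)
p = -1637 (p = -2 + (-125 - 1*(-140))*(-198 + 89) = -2 + (-125 + 140)*(-109) = -2 + 15*(-109) = -2 - 1635 = -1637)
√(W((198 - 197)*(317 + 107)) + p) = √(-222 - 1637) = √(-1859) = 13*I*√11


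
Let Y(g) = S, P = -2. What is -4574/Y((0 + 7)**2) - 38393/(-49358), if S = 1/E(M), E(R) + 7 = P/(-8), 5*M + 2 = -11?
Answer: 761970982/24679 ≈ 30875.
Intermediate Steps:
M = -13/5 (M = -2/5 + (1/5)*(-11) = -2/5 - 11/5 = -13/5 ≈ -2.6000)
E(R) = -27/4 (E(R) = -7 - 2/(-8) = -7 - 2*(-1/8) = -7 + 1/4 = -27/4)
S = -4/27 (S = 1/(-27/4) = -4/27 ≈ -0.14815)
Y(g) = -4/27
-4574/Y((0 + 7)**2) - 38393/(-49358) = -4574/(-4/27) - 38393/(-49358) = -4574*(-27/4) - 38393*(-1/49358) = 61749/2 + 38393/49358 = 761970982/24679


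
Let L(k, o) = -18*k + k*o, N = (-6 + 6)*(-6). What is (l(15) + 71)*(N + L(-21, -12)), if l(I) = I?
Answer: 54180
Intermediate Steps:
N = 0 (N = 0*(-6) = 0)
(l(15) + 71)*(N + L(-21, -12)) = (15 + 71)*(0 - 21*(-18 - 12)) = 86*(0 - 21*(-30)) = 86*(0 + 630) = 86*630 = 54180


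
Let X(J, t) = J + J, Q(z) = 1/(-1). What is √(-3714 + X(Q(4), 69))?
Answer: 2*I*√929 ≈ 60.959*I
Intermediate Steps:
Q(z) = -1
X(J, t) = 2*J
√(-3714 + X(Q(4), 69)) = √(-3714 + 2*(-1)) = √(-3714 - 2) = √(-3716) = 2*I*√929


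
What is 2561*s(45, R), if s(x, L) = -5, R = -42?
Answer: -12805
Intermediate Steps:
2561*s(45, R) = 2561*(-5) = -12805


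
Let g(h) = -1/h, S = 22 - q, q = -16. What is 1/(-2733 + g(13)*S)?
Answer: -13/35567 ≈ -0.00036551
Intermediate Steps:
S = 38 (S = 22 - 1*(-16) = 22 + 16 = 38)
1/(-2733 + g(13)*S) = 1/(-2733 - 1/13*38) = 1/(-2733 - 38/13) = 1/(-35567/13) = -13/35567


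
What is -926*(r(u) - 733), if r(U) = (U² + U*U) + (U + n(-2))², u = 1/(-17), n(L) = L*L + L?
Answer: 195150796/289 ≈ 6.7526e+5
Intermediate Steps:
n(L) = L + L² (n(L) = L² + L = L + L²)
u = -1/17 ≈ -0.058824
r(U) = (2 + U)² + 2*U² (r(U) = (U² + U*U) + (U - 2*(1 - 2))² = (U² + U²) + (U - 2*(-1))² = 2*U² + (U + 2)² = 2*U² + (2 + U)² = (2 + U)² + 2*U²)
-926*(r(u) - 733) = -926*(((2 - 1/17)² + 2*(-1/17)²) - 733) = -926*(((33/17)² + 2*(1/289)) - 733) = -926*((1089/289 + 2/289) - 733) = -926*(1091/289 - 733) = -926*(-210746/289) = 195150796/289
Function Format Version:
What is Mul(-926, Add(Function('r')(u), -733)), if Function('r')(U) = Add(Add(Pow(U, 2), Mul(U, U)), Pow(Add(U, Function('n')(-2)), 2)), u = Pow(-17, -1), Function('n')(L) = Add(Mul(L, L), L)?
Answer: Rational(195150796, 289) ≈ 6.7526e+5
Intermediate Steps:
Function('n')(L) = Add(L, Pow(L, 2)) (Function('n')(L) = Add(Pow(L, 2), L) = Add(L, Pow(L, 2)))
u = Rational(-1, 17) ≈ -0.058824
Function('r')(U) = Add(Pow(Add(2, U), 2), Mul(2, Pow(U, 2))) (Function('r')(U) = Add(Add(Pow(U, 2), Mul(U, U)), Pow(Add(U, Mul(-2, Add(1, -2))), 2)) = Add(Add(Pow(U, 2), Pow(U, 2)), Pow(Add(U, Mul(-2, -1)), 2)) = Add(Mul(2, Pow(U, 2)), Pow(Add(U, 2), 2)) = Add(Mul(2, Pow(U, 2)), Pow(Add(2, U), 2)) = Add(Pow(Add(2, U), 2), Mul(2, Pow(U, 2))))
Mul(-926, Add(Function('r')(u), -733)) = Mul(-926, Add(Add(Pow(Add(2, Rational(-1, 17)), 2), Mul(2, Pow(Rational(-1, 17), 2))), -733)) = Mul(-926, Add(Add(Pow(Rational(33, 17), 2), Mul(2, Rational(1, 289))), -733)) = Mul(-926, Add(Add(Rational(1089, 289), Rational(2, 289)), -733)) = Mul(-926, Add(Rational(1091, 289), -733)) = Mul(-926, Rational(-210746, 289)) = Rational(195150796, 289)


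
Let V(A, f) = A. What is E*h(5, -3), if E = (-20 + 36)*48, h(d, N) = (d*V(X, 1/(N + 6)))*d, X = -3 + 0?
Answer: -57600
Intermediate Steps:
X = -3
h(d, N) = -3*d² (h(d, N) = (d*(-3))*d = (-3*d)*d = -3*d²)
E = 768 (E = 16*48 = 768)
E*h(5, -3) = 768*(-3*5²) = 768*(-3*25) = 768*(-75) = -57600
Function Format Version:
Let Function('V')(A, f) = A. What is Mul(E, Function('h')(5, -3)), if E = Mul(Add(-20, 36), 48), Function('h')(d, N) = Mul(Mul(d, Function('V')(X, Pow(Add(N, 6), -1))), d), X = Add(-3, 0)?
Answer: -57600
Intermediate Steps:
X = -3
Function('h')(d, N) = Mul(-3, Pow(d, 2)) (Function('h')(d, N) = Mul(Mul(d, -3), d) = Mul(Mul(-3, d), d) = Mul(-3, Pow(d, 2)))
E = 768 (E = Mul(16, 48) = 768)
Mul(E, Function('h')(5, -3)) = Mul(768, Mul(-3, Pow(5, 2))) = Mul(768, Mul(-3, 25)) = Mul(768, -75) = -57600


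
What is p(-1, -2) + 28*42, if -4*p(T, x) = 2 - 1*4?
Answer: 2353/2 ≈ 1176.5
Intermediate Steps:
p(T, x) = 1/2 (p(T, x) = -(2 - 1*4)/4 = -(2 - 4)/4 = -1/4*(-2) = 1/2)
p(-1, -2) + 28*42 = 1/2 + 28*42 = 1/2 + 1176 = 2353/2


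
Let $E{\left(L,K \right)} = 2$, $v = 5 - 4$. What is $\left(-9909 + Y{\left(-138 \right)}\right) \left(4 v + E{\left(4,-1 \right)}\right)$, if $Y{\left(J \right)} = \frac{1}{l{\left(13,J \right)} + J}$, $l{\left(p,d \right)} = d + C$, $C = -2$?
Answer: $- \frac{8264109}{139} \approx -59454.0$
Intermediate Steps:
$v = 1$
$l{\left(p,d \right)} = -2 + d$ ($l{\left(p,d \right)} = d - 2 = -2 + d$)
$Y{\left(J \right)} = \frac{1}{-2 + 2 J}$ ($Y{\left(J \right)} = \frac{1}{\left(-2 + J\right) + J} = \frac{1}{-2 + 2 J}$)
$\left(-9909 + Y{\left(-138 \right)}\right) \left(4 v + E{\left(4,-1 \right)}\right) = \left(-9909 + \frac{1}{2 \left(-1 - 138\right)}\right) \left(4 \cdot 1 + 2\right) = \left(-9909 + \frac{1}{2 \left(-139\right)}\right) \left(4 + 2\right) = \left(-9909 + \frac{1}{2} \left(- \frac{1}{139}\right)\right) 6 = \left(-9909 - \frac{1}{278}\right) 6 = \left(- \frac{2754703}{278}\right) 6 = - \frac{8264109}{139}$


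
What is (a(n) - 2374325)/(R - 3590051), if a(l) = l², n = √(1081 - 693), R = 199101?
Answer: 2373937/3390950 ≈ 0.70008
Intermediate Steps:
n = 2*√97 (n = √388 = 2*√97 ≈ 19.698)
(a(n) - 2374325)/(R - 3590051) = ((2*√97)² - 2374325)/(199101 - 3590051) = (388 - 2374325)/(-3390950) = -2373937*(-1/3390950) = 2373937/3390950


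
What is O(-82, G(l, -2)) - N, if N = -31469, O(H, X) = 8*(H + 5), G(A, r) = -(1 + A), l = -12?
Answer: 30853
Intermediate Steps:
G(A, r) = -1 - A
O(H, X) = 40 + 8*H (O(H, X) = 8*(5 + H) = 40 + 8*H)
O(-82, G(l, -2)) - N = (40 + 8*(-82)) - 1*(-31469) = (40 - 656) + 31469 = -616 + 31469 = 30853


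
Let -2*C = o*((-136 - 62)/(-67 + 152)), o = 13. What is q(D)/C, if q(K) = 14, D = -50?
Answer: 1190/1287 ≈ 0.92463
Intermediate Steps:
C = 1287/85 (C = -13*(-136 - 62)/(-67 + 152)/2 = -13*(-198/85)/2 = -13*(-198*1/85)/2 = -13*(-198)/(2*85) = -½*(-2574/85) = 1287/85 ≈ 15.141)
q(D)/C = 14/(1287/85) = 14*(85/1287) = 1190/1287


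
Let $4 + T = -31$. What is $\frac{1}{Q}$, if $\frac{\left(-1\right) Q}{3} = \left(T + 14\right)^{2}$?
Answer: $- \frac{1}{1323} \approx -0.00075586$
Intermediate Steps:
$T = -35$ ($T = -4 - 31 = -35$)
$Q = -1323$ ($Q = - 3 \left(-35 + 14\right)^{2} = - 3 \left(-21\right)^{2} = \left(-3\right) 441 = -1323$)
$\frac{1}{Q} = \frac{1}{-1323} = - \frac{1}{1323}$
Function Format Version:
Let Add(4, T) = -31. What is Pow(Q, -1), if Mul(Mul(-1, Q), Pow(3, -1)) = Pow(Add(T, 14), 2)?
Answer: Rational(-1, 1323) ≈ -0.00075586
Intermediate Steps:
T = -35 (T = Add(-4, -31) = -35)
Q = -1323 (Q = Mul(-3, Pow(Add(-35, 14), 2)) = Mul(-3, Pow(-21, 2)) = Mul(-3, 441) = -1323)
Pow(Q, -1) = Pow(-1323, -1) = Rational(-1, 1323)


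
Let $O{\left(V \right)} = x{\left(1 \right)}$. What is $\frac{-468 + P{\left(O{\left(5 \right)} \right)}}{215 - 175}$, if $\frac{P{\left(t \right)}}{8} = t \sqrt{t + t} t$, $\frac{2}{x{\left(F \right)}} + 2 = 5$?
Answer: $- \frac{117}{10} + \frac{8 \sqrt{3}}{135} \approx -11.597$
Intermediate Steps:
$x{\left(F \right)} = \frac{2}{3}$ ($x{\left(F \right)} = \frac{2}{-2 + 5} = \frac{2}{3}$)
$O{\left(V \right)} = \frac{2}{3}$
$P{\left(t \right)} = 8 \sqrt{2} t^{\frac{5}{2}}$ ($P{\left(t \right)} = 8 t \sqrt{t + t} t = 8 t \sqrt{2 t} t = 8 t \sqrt{2} \sqrt{t} t = 8 \sqrt{2} t^{\frac{3}{2}} t = 8 \sqrt{2} t^{\frac{5}{2}}$)
$\frac{-468 + P{\left(O{\left(5 \right)} \right)}}{215 - 175} = \frac{-468 + 8 \sqrt{2} \left(\frac{2}{3}\right)^{\frac{5}{2}}}{215 - 175} = \frac{-468 + 8 \sqrt{2} \frac{4 \sqrt{6}}{27}}{40} = \left(-468 + \frac{64 \sqrt{3}}{27}\right) \frac{1}{40} = - \frac{117}{10} + \frac{8 \sqrt{3}}{135}$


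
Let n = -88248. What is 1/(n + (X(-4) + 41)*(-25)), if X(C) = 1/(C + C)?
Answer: -8/714159 ≈ -1.1202e-5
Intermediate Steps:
X(C) = 1/(2*C)
1/(n + (X(-4) + 41)*(-25)) = 1/(-88248 + ((1/2)/(-4) + 41)*(-25)) = 1/(-88248 + ((1/2)*(-1/4) + 41)*(-25)) = 1/(-88248 + (-1/8 + 41)*(-25)) = 1/(-88248 + (327/8)*(-25)) = 1/(-88248 - 8175/8) = 1/(-714159/8) = -8/714159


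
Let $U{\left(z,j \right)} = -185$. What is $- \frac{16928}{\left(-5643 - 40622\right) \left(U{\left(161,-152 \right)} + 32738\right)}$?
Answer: $\frac{16928}{1506064545} \approx 1.124 \cdot 10^{-5}$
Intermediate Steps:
$- \frac{16928}{\left(-5643 - 40622\right) \left(U{\left(161,-152 \right)} + 32738\right)} = - \frac{16928}{\left(-5643 - 40622\right) \left(-185 + 32738\right)} = - \frac{16928}{\left(-46265\right) 32553} = - \frac{16928}{-1506064545} = \left(-16928\right) \left(- \frac{1}{1506064545}\right) = \frac{16928}{1506064545}$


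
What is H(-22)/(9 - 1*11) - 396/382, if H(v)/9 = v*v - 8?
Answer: -409320/191 ≈ -2143.0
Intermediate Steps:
H(v) = -72 + 9*v² (H(v) = 9*(v*v - 8) = 9*(v² - 8) = 9*(-8 + v²) = -72 + 9*v²)
H(-22)/(9 - 1*11) - 396/382 = (-72 + 9*(-22)²)/(9 - 1*11) - 396/382 = (-72 + 9*484)/(9 - 11) - 396*1/382 = (-72 + 4356)/(-2) - 198/191 = 4284*(-½) - 198/191 = -2142 - 198/191 = -409320/191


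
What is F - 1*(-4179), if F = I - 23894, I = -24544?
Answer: -44259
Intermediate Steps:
F = -48438 (F = -24544 - 23894 = -48438)
F - 1*(-4179) = -48438 - 1*(-4179) = -48438 + 4179 = -44259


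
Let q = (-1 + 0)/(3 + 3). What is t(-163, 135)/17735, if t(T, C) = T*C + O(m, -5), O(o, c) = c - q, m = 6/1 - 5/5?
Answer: -132059/106410 ≈ -1.2410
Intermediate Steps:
m = 5 (m = 6*1 - 5*⅕ = 6 - 1 = 5)
q = -⅙ (q = -1/6 = -1*⅙ = -⅙ ≈ -0.16667)
O(o, c) = ⅙ + c (O(o, c) = c - 1*(-⅙) = c + ⅙ = ⅙ + c)
t(T, C) = -29/6 + C*T (t(T, C) = T*C + (⅙ - 5) = C*T - 29/6 = -29/6 + C*T)
t(-163, 135)/17735 = (-29/6 + 135*(-163))/17735 = (-29/6 - 22005)*(1/17735) = -132059/6*1/17735 = -132059/106410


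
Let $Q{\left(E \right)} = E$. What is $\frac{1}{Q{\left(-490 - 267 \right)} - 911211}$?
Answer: $- \frac{1}{911968} \approx -1.0965 \cdot 10^{-6}$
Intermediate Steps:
$\frac{1}{Q{\left(-490 - 267 \right)} - 911211} = \frac{1}{\left(-490 - 267\right) - 911211} = \frac{1}{-757 - 911211} = \frac{1}{-911968} = - \frac{1}{911968}$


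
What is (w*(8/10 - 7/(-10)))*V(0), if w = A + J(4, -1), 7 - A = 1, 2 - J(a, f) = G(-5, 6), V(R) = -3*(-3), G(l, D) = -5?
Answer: 351/2 ≈ 175.50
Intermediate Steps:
V(R) = 9
J(a, f) = 7 (J(a, f) = 2 - 1*(-5) = 2 + 5 = 7)
A = 6 (A = 7 - 1*1 = 7 - 1 = 6)
w = 13 (w = 6 + 7 = 13)
(w*(8/10 - 7/(-10)))*V(0) = (13*(8/10 - 7/(-10)))*9 = (13*(8*(1/10) - 7*(-1/10)))*9 = (13*(4/5 + 7/10))*9 = (13*(3/2))*9 = (39/2)*9 = 351/2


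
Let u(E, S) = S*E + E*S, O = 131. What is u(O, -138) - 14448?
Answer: -50604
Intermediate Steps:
u(E, S) = 2*E*S (u(E, S) = E*S + E*S = 2*E*S)
u(O, -138) - 14448 = 2*131*(-138) - 14448 = -36156 - 14448 = -50604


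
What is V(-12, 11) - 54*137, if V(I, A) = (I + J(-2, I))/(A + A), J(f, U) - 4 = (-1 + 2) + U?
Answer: -162775/22 ≈ -7398.9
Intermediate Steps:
J(f, U) = 5 + U (J(f, U) = 4 + ((-1 + 2) + U) = 4 + (1 + U) = 5 + U)
V(I, A) = (5 + 2*I)/(2*A) (V(I, A) = (I + (5 + I))/(A + A) = (5 + 2*I)/((2*A)) = (5 + 2*I)*(1/(2*A)) = (5 + 2*I)/(2*A))
V(-12, 11) - 54*137 = (5/2 - 12)/11 - 54*137 = (1/11)*(-19/2) - 7398 = -19/22 - 7398 = -162775/22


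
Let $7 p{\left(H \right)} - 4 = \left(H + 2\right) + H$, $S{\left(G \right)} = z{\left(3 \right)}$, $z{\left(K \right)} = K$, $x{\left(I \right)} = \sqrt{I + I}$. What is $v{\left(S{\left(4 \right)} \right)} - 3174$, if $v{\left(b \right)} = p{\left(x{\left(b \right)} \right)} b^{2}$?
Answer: $- \frac{22164}{7} + \frac{18 \sqrt{6}}{7} \approx -3160.0$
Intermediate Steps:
$x{\left(I \right)} = \sqrt{2} \sqrt{I}$ ($x{\left(I \right)} = \sqrt{2 I} = \sqrt{2} \sqrt{I}$)
$S{\left(G \right)} = 3$
$p{\left(H \right)} = \frac{6}{7} + \frac{2 H}{7}$ ($p{\left(H \right)} = \frac{4}{7} + \frac{\left(H + 2\right) + H}{7} = \frac{4}{7} + \frac{\left(2 + H\right) + H}{7} = \frac{4}{7} + \frac{2 + 2 H}{7} = \frac{4}{7} + \left(\frac{2}{7} + \frac{2 H}{7}\right) = \frac{6}{7} + \frac{2 H}{7}$)
$v{\left(b \right)} = b^{2} \left(\frac{6}{7} + \frac{2 \sqrt{2} \sqrt{b}}{7}\right)$ ($v{\left(b \right)} = \left(\frac{6}{7} + \frac{2 \sqrt{2} \sqrt{b}}{7}\right) b^{2} = b^{2} \left(\frac{6}{7} + \frac{2 \sqrt{2} \sqrt{b}}{7}\right)$)
$v{\left(S{\left(4 \right)} \right)} - 3174 = \frac{2 \cdot 3^{2} \left(3 + \sqrt{2} \sqrt{3}\right)}{7} - 3174 = \frac{2}{7} \cdot 9 \left(3 + \sqrt{6}\right) - 3174 = \left(\frac{54}{7} + \frac{18 \sqrt{6}}{7}\right) - 3174 = - \frac{22164}{7} + \frac{18 \sqrt{6}}{7}$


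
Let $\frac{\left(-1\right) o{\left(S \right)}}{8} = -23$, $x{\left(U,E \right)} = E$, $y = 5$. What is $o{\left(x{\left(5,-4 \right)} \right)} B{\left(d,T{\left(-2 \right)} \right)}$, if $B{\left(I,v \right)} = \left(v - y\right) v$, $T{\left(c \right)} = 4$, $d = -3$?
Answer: $-736$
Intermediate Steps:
$o{\left(S \right)} = 184$ ($o{\left(S \right)} = \left(-8\right) \left(-23\right) = 184$)
$B{\left(I,v \right)} = v \left(-5 + v\right)$ ($B{\left(I,v \right)} = \left(v - 5\right) v = \left(-5 + v\right) v = v \left(-5 + v\right)$)
$o{\left(x{\left(5,-4 \right)} \right)} B{\left(d,T{\left(-2 \right)} \right)} = 184 \cdot 4 \left(-5 + 4\right) = 184 \cdot 4 \left(-1\right) = 184 \left(-4\right) = -736$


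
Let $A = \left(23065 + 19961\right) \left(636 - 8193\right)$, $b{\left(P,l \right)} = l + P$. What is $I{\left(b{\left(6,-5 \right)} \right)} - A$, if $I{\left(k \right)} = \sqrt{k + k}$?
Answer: $325147482 + \sqrt{2} \approx 3.2515 \cdot 10^{8}$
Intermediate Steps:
$b{\left(P,l \right)} = P + l$
$I{\left(k \right)} = \sqrt{2} \sqrt{k}$ ($I{\left(k \right)} = \sqrt{2 k} = \sqrt{2} \sqrt{k}$)
$A = -325147482$ ($A = 43026 \left(-7557\right) = -325147482$)
$I{\left(b{\left(6,-5 \right)} \right)} - A = \sqrt{2} \sqrt{6 - 5} - -325147482 = \sqrt{2} \sqrt{1} + 325147482 = \sqrt{2} \cdot 1 + 325147482 = \sqrt{2} + 325147482 = 325147482 + \sqrt{2}$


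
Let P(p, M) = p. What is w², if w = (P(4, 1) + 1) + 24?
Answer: 841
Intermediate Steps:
w = 29 (w = (4 + 1) + 24 = 5 + 24 = 29)
w² = 29² = 841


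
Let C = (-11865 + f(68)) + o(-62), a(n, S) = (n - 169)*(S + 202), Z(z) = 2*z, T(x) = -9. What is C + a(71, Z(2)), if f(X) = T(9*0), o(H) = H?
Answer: -32124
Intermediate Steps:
f(X) = -9
a(n, S) = (-169 + n)*(202 + S)
C = -11936 (C = (-11865 - 9) - 62 = -11874 - 62 = -11936)
C + a(71, Z(2)) = -11936 + (-34138 - 338*2 + 202*71 + (2*2)*71) = -11936 + (-34138 - 169*4 + 14342 + 4*71) = -11936 + (-34138 - 676 + 14342 + 284) = -11936 - 20188 = -32124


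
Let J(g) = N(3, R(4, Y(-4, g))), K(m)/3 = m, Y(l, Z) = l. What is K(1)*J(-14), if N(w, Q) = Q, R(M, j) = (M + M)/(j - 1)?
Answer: -24/5 ≈ -4.8000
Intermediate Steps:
R(M, j) = 2*M/(-1 + j) (R(M, j) = (2*M)/(-1 + j) = 2*M/(-1 + j))
K(m) = 3*m
J(g) = -8/5 (J(g) = 2*4/(-1 - 4) = 2*4/(-5) = 2*4*(-⅕) = -8/5)
K(1)*J(-14) = (3*1)*(-8/5) = 3*(-8/5) = -24/5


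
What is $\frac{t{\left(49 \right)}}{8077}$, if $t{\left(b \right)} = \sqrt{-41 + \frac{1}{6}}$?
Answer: $\frac{7 i \sqrt{30}}{48462} \approx 0.00079115 i$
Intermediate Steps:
$t{\left(b \right)} = \frac{7 i \sqrt{30}}{6}$ ($t{\left(b \right)} = \sqrt{-41 + \frac{1}{6}} = \sqrt{- \frac{245}{6}} = \frac{7 i \sqrt{30}}{6}$)
$\frac{t{\left(49 \right)}}{8077} = \frac{\frac{7}{6} i \sqrt{30}}{8077} = \frac{7 i \sqrt{30}}{6} \cdot \frac{1}{8077} = \frac{7 i \sqrt{30}}{48462}$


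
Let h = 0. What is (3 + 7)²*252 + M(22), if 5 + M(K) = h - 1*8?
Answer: 25187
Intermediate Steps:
M(K) = -13 (M(K) = -5 + (0 - 1*8) = -5 + (0 - 8) = -5 - 8 = -13)
(3 + 7)²*252 + M(22) = (3 + 7)²*252 - 13 = 10²*252 - 13 = 100*252 - 13 = 25200 - 13 = 25187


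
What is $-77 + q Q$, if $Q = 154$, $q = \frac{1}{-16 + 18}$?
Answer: $0$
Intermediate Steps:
$q = \frac{1}{2} \approx 0.5$
$-77 + q Q = -77 + \frac{1}{2} \cdot 154 = -77 + 77 = 0$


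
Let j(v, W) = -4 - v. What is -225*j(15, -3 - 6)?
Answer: 4275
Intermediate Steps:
-225*j(15, -3 - 6) = -225*(-4 - 1*15) = -225*(-4 - 15) = -225*(-19) = 4275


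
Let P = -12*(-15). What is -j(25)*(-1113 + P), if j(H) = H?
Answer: 23325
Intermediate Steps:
P = 180
-j(25)*(-1113 + P) = -25*(-1113 + 180) = -25*(-933) = -1*(-23325) = 23325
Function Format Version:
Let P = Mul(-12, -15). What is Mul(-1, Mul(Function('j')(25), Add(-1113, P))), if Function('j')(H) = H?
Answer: 23325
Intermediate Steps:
P = 180
Mul(-1, Mul(Function('j')(25), Add(-1113, P))) = Mul(-1, Mul(25, Add(-1113, 180))) = Mul(-1, Mul(25, -933)) = Mul(-1, -23325) = 23325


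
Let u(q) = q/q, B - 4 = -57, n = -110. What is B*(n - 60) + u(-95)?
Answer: 9011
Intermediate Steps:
B = -53 (B = 4 - 57 = -53)
u(q) = 1
B*(n - 60) + u(-95) = -53*(-110 - 60) + 1 = -53*(-170) + 1 = 9010 + 1 = 9011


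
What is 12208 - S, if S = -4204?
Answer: 16412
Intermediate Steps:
12208 - S = 12208 - 1*(-4204) = 12208 + 4204 = 16412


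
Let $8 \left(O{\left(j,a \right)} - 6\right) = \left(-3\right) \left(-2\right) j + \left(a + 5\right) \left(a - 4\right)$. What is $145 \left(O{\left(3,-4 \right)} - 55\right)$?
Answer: $- \frac{27695}{4} \approx -6923.8$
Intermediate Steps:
$O{\left(j,a \right)} = 6 + \frac{3 j}{4} + \frac{\left(-4 + a\right) \left(5 + a\right)}{8}$ ($O{\left(j,a \right)} = 6 + \frac{\left(-3\right) \left(-2\right) j + \left(a + 5\right) \left(a - 4\right)}{8} = 6 + \frac{6 j + \left(5 + a\right) \left(-4 + a\right)}{8} = 6 + \frac{6 j + \left(-4 + a\right) \left(5 + a\right)}{8} = 6 + \left(\frac{3 j}{4} + \frac{\left(-4 + a\right) \left(5 + a\right)}{8}\right) = 6 + \frac{3 j}{4} + \frac{\left(-4 + a\right) \left(5 + a\right)}{8}$)
$145 \left(O{\left(3,-4 \right)} - 55\right) = 145 \left(\left(\frac{7}{2} + \frac{1}{8} \left(-4\right) + \frac{\left(-4\right)^{2}}{8} + \frac{3}{4} \cdot 3\right) - 55\right) = 145 \left(\left(\frac{7}{2} - \frac{1}{2} + \frac{1}{8} \cdot 16 + \frac{9}{4}\right) - 55\right) = 145 \left(\left(\frac{7}{2} - \frac{1}{2} + 2 + \frac{9}{4}\right) - 55\right) = 145 \left(\frac{29}{4} - 55\right) = 145 \left(- \frac{191}{4}\right) = - \frac{27695}{4}$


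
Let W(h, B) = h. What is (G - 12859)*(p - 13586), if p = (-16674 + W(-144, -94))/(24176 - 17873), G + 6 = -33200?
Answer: 1315146168480/2101 ≈ 6.2596e+8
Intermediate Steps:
G = -33206 (G = -6 - 33200 = -33206)
p = -5606/2101 (p = (-16674 - 144)/(24176 - 17873) = -16818/6303 = -16818*1/6303 = -5606/2101 ≈ -2.6683)
(G - 12859)*(p - 13586) = (-33206 - 12859)*(-5606/2101 - 13586) = -46065*(-28549792/2101) = 1315146168480/2101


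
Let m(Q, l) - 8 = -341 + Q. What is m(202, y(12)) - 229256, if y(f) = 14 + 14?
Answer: -229387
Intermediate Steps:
y(f) = 28
m(Q, l) = -333 + Q (m(Q, l) = 8 + (-341 + Q) = -333 + Q)
m(202, y(12)) - 229256 = (-333 + 202) - 229256 = -131 - 229256 = -229387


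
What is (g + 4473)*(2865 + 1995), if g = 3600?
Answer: 39234780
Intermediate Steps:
(g + 4473)*(2865 + 1995) = (3600 + 4473)*(2865 + 1995) = 8073*4860 = 39234780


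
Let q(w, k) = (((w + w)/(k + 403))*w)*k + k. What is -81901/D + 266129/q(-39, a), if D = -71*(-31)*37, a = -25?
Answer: -455516724583/386825750 ≈ -1177.6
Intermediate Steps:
q(w, k) = k + 2*k*w²/(403 + k) (q(w, k) = (((2*w)/(403 + k))*w)*k + k = ((2*w/(403 + k))*w)*k + k = (2*w²/(403 + k))*k + k = 2*k*w²/(403 + k) + k = k + 2*k*w²/(403 + k))
D = 81437 (D = 2201*37 = 81437)
-81901/D + 266129/q(-39, a) = -81901/81437 + 266129/((-25*(403 - 25 + 2*(-39)²)/(403 - 25))) = -81901*1/81437 + 266129/((-25*(403 - 25 + 2*1521)/378)) = -81901/81437 + 266129/((-25*1/378*(403 - 25 + 3042))) = -81901/81437 + 266129/((-25*1/378*3420)) = -81901/81437 + 266129/(-4750/21) = -81901/81437 + 266129*(-21/4750) = -81901/81437 - 5588709/4750 = -455516724583/386825750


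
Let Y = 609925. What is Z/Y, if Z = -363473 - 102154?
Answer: -465627/609925 ≈ -0.76342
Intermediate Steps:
Z = -465627
Z/Y = -465627/609925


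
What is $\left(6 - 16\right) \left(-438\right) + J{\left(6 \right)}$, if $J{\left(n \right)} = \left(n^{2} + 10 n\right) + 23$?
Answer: $4499$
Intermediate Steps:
$J{\left(n \right)} = 23 + n^{2} + 10 n$
$\left(6 - 16\right) \left(-438\right) + J{\left(6 \right)} = \left(6 - 16\right) \left(-438\right) + \left(23 + 6^{2} + 10 \cdot 6\right) = \left(-10\right) \left(-438\right) + \left(23 + 36 + 60\right) = 4380 + 119 = 4499$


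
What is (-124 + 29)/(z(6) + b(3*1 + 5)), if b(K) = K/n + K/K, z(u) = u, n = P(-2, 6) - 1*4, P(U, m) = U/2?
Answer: -475/27 ≈ -17.593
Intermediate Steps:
P(U, m) = U/2 (P(U, m) = U*(1/2) = U/2)
n = -5 (n = (1/2)*(-2) - 1*4 = -1 - 4 = -5)
b(K) = 1 - K/5 (b(K) = K/(-5) + K/K = K*(-1/5) + 1 = -K/5 + 1 = 1 - K/5)
(-124 + 29)/(z(6) + b(3*1 + 5)) = (-124 + 29)/(6 + (1 - (3*1 + 5)/5)) = -95/(6 + (1 - (3 + 5)/5)) = -95/(6 + (1 - 1/5*8)) = -95/(6 + (1 - 8/5)) = -95/(6 - 3/5) = -95/27/5 = -95*5/27 = -475/27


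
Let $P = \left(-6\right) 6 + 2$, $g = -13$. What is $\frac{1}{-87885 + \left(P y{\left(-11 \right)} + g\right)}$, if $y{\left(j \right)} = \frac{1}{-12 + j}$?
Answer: $- \frac{23}{2021620} \approx -1.1377 \cdot 10^{-5}$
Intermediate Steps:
$P = -34$ ($P = -36 + 2 = -34$)
$\frac{1}{-87885 + \left(P y{\left(-11 \right)} + g\right)} = \frac{1}{-87885 - \left(13 + \frac{34}{-12 - 11}\right)} = \frac{1}{-87885 - \left(13 + \frac{34}{-23}\right)} = \frac{1}{-87885 - \frac{265}{23}} = \frac{1}{- \frac{2021620}{23}} = - \frac{23}{2021620}$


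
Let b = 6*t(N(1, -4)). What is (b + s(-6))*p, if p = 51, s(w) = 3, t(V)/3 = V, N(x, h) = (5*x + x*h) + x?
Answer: 1989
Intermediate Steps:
N(x, h) = 6*x + h*x (N(x, h) = (5*x + h*x) + x = 6*x + h*x)
t(V) = 3*V
b = 36 (b = 6*(3*(1*(6 - 4))) = 6*(3*(1*2)) = 6*(3*2) = 6*6 = 36)
(b + s(-6))*p = (36 + 3)*51 = 39*51 = 1989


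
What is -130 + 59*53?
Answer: 2997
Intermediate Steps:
-130 + 59*53 = -130 + 3127 = 2997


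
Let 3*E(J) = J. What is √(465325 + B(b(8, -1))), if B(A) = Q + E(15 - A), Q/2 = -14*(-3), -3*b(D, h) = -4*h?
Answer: √4188730/3 ≈ 682.21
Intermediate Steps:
E(J) = J/3
b(D, h) = 4*h/3 (b(D, h) = -(-4)*h/3 = 4*h/3)
Q = 84 (Q = 2*(-14*(-3)) = 2*42 = 84)
B(A) = 89 - A/3 (B(A) = 84 + (15 - A)/3 = 84 + (5 - A/3) = 89 - A/3)
√(465325 + B(b(8, -1))) = √(465325 + (89 - 4*(-1)/9)) = √(465325 + (89 - ⅓*(-4/3))) = √(465325 + (89 + 4/9)) = √(465325 + 805/9) = √(4188730/9) = √4188730/3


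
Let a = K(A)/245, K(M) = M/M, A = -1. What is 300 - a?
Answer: 73499/245 ≈ 300.00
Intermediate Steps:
K(M) = 1
a = 1/245 ≈ 0.0040816
300 - a = 300 - 1*1/245 = 300 - 1/245 = 73499/245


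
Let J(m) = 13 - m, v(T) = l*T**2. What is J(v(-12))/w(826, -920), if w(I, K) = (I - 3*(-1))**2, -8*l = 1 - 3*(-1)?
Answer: 85/687241 ≈ 0.00012368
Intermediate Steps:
l = -1/2 (l = -(1 - 3*(-1))/8 = -(1 + 3)/8 = -1/8*4 = -1/2 ≈ -0.50000)
v(T) = -T**2/2
w(I, K) = (3 + I)**2 (w(I, K) = (I + 3)**2 = (3 + I)**2)
J(v(-12))/w(826, -920) = (13 - (-1)*(-12)**2/2)/((3 + 826)**2) = (13 - (-1)*144/2)/(829**2) = (13 - 1*(-72))/687241 = (13 + 72)*(1/687241) = 85*(1/687241) = 85/687241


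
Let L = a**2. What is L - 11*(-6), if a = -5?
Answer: 91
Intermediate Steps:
L = 25 (L = (-5)**2 = 25)
L - 11*(-6) = 25 - 11*(-6) = 25 + 66 = 91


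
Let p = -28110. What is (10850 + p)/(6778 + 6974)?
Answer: -4315/3438 ≈ -1.2551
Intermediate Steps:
(10850 + p)/(6778 + 6974) = (10850 - 28110)/(6778 + 6974) = -17260/13752 = -17260*1/13752 = -4315/3438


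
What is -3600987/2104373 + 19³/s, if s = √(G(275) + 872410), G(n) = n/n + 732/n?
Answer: -3600987/2104373 + 34295*√2639051327/239913757 ≈ 5.6322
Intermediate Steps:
G(n) = 1 + 732/n
s = √2639051327/55 (s = √((732 + 275)/275 + 872410) = √((1/275)*1007 + 872410) = √(1007/275 + 872410) = √(239913757/275) = √2639051327/55 ≈ 934.03)
-3600987/2104373 + 19³/s = -3600987/2104373 + 19³/((√2639051327/55)) = -3600987*1/2104373 + 6859*(5*√2639051327/239913757) = -3600987/2104373 + 34295*√2639051327/239913757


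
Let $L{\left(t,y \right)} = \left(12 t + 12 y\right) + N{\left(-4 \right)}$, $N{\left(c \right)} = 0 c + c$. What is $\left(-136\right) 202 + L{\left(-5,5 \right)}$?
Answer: $-27476$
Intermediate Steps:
$N{\left(c \right)} = c$ ($N{\left(c \right)} = 0 + c = c$)
$L{\left(t,y \right)} = -4 + 12 t + 12 y$ ($L{\left(t,y \right)} = \left(12 t + 12 y\right) - 4 = -4 + 12 t + 12 y$)
$\left(-136\right) 202 + L{\left(-5,5 \right)} = \left(-136\right) 202 + \left(-4 + 12 \left(-5\right) + 12 \cdot 5\right) = -27472 - 4 = -27476$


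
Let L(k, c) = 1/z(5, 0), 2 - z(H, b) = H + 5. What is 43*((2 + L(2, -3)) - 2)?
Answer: -43/8 ≈ -5.3750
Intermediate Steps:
z(H, b) = -3 - H (z(H, b) = 2 - (H + 5) = 2 - (5 + H) = 2 + (-5 - H) = -3 - H)
L(k, c) = -⅛ (L(k, c) = 1/(-3 - 1*5) = 1/(-3 - 5) = 1/(-8) = -⅛)
43*((2 + L(2, -3)) - 2) = 43*((2 - ⅛) - 2) = 43*(15/8 - 2) = 43*(-⅛) = -43/8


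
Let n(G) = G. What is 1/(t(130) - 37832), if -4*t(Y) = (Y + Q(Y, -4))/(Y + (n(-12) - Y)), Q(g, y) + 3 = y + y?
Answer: -48/1815817 ≈ -2.6434e-5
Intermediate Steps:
Q(g, y) = -3 + 2*y (Q(g, y) = -3 + (y + y) = -3 + 2*y)
t(Y) = -11/48 + Y/48 (t(Y) = -(Y + (-3 + 2*(-4)))/(4*(Y + (-12 - Y))) = -(Y + (-3 - 8))/(4*(-12)) = -(Y - 11)*(-1)/(4*12) = -(-11 + Y)*(-1)/(4*12) = -(11/12 - Y/12)/4 = -11/48 + Y/48)
1/(t(130) - 37832) = 1/((-11/48 + (1/48)*130) - 37832) = 1/((-11/48 + 65/24) - 37832) = 1/(119/48 - 37832) = 1/(-1815817/48) = -48/1815817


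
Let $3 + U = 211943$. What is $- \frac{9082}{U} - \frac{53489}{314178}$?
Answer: $- \frac{1773727907}{8323360665} \approx -0.2131$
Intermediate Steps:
$U = 211940$ ($U = -3 + 211943 = 211940$)
$- \frac{9082}{U} - \frac{53489}{314178} = - \frac{9082}{211940} - \frac{53489}{314178} = \left(-9082\right) \frac{1}{211940} - \frac{53489}{314178} = - \frac{4541}{105970} - \frac{53489}{314178} = - \frac{1773727907}{8323360665}$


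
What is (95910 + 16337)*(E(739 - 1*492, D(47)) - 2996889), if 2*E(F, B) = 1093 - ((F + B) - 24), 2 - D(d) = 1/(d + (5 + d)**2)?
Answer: -1850559650174023/5502 ≈ -3.3634e+11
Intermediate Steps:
D(d) = 2 - 1/(d + (5 + d)**2)
E(F, B) = 1117/2 - B/2 - F/2 (E(F, B) = (1093 - ((F + B) - 24))/2 = (1093 - ((B + F) - 24))/2 = (1093 - (-24 + B + F))/2 = (1093 + (24 - B - F))/2 = (1117 - B - F)/2 = 1117/2 - B/2 - F/2)
(95910 + 16337)*(E(739 - 1*492, D(47)) - 2996889) = (95910 + 16337)*((1117/2 - (-1 + 2*47 + 2*(5 + 47)**2)/(2*(47 + (5 + 47)**2)) - (739 - 1*492)/2) - 2996889) = 112247*((1117/2 - (-1 + 94 + 2*52**2)/(2*(47 + 52**2)) - (739 - 492)/2) - 2996889) = 112247*((1117/2 - (-1 + 94 + 2*2704)/(2*(47 + 2704)) - 1/2*247) - 2996889) = 112247*((1117/2 - (-1 + 94 + 5408)/(2*2751) - 247/2) - 2996889) = 112247*((1117/2 - 5501/5502 - 247/2) - 2996889) = 112247*(2387869/5502 - 2996889) = 112247*(-16486495409/5502) = -1850559650174023/5502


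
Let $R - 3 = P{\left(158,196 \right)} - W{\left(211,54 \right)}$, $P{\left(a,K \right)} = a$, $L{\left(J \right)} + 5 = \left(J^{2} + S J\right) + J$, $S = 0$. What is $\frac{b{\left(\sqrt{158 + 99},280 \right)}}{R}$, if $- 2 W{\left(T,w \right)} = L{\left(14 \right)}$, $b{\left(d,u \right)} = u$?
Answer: $\frac{560}{527} \approx 1.0626$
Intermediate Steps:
$L{\left(J \right)} = -5 + J + J^{2}$ ($L{\left(J \right)} = -5 + \left(\left(J^{2} + 0 J\right) + J\right) = -5 + \left(\left(J^{2} + 0\right) + J\right) = -5 + \left(J^{2} + J\right) = -5 + \left(J + J^{2}\right) = -5 + J + J^{2}$)
$W{\left(T,w \right)} = - \frac{205}{2}$ ($W{\left(T,w \right)} = - \frac{-5 + 14 + 14^{2}}{2} = - \frac{-5 + 14 + 196}{2} = \left(- \frac{1}{2}\right) 205 = - \frac{205}{2}$)
$R = \frac{527}{2}$ ($R = 3 + \left(158 - - \frac{205}{2}\right) = 3 + \left(158 + \frac{205}{2}\right) = 3 + \frac{521}{2} = \frac{527}{2} \approx 263.5$)
$\frac{b{\left(\sqrt{158 + 99},280 \right)}}{R} = \frac{280}{\frac{527}{2}} = 280 \cdot \frac{2}{527} = \frac{560}{527}$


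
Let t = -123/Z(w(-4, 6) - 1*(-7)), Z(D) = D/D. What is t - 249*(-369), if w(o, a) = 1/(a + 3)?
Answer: 91758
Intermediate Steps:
w(o, a) = 1/(3 + a)
Z(D) = 1
t = -123 (t = -123/1 = -123*1 = -123)
t - 249*(-369) = -123 - 249*(-369) = -123 + 91881 = 91758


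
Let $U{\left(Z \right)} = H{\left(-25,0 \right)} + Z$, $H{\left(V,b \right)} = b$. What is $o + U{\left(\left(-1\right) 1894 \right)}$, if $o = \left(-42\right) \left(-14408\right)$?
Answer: $603242$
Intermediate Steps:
$U{\left(Z \right)} = Z$ ($U{\left(Z \right)} = 0 + Z = Z$)
$o = 605136$
$o + U{\left(\left(-1\right) 1894 \right)} = 605136 - 1894 = 603242$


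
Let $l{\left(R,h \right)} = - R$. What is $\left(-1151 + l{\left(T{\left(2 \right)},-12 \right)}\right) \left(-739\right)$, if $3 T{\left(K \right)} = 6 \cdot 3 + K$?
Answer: $\frac{2566547}{3} \approx 8.5552 \cdot 10^{5}$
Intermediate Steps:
$T{\left(K \right)} = 6 + \frac{K}{3}$ ($T{\left(K \right)} = \frac{6 \cdot 3 + K}{3} = \frac{18 + K}{3} = 6 + \frac{K}{3}$)
$\left(-1151 + l{\left(T{\left(2 \right)},-12 \right)}\right) \left(-739\right) = \left(-1151 - \left(6 + \frac{1}{3} \cdot 2\right)\right) \left(-739\right) = \left(-1151 - \left(6 + \frac{2}{3}\right)\right) \left(-739\right) = \left(-1151 - \frac{20}{3}\right) \left(-739\right) = \left(- \frac{3473}{3}\right) \left(-739\right) = \frac{2566547}{3}$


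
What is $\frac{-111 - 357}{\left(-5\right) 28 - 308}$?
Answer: $\frac{117}{112} \approx 1.0446$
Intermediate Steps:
$\frac{-111 - 357}{\left(-5\right) 28 - 308} = - \frac{468}{-140 - 308} = - \frac{468}{-448} = \left(-468\right) \left(- \frac{1}{448}\right) = \frac{117}{112}$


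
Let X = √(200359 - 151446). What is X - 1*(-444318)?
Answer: 444318 + √48913 ≈ 4.4454e+5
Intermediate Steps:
X = √48913 ≈ 221.16
X - 1*(-444318) = √48913 - 1*(-444318) = √48913 + 444318 = 444318 + √48913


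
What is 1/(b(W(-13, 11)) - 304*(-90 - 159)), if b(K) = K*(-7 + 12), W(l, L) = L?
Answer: 1/75751 ≈ 1.3201e-5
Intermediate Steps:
b(K) = 5*K (b(K) = K*5 = 5*K)
1/(b(W(-13, 11)) - 304*(-90 - 159)) = 1/(5*11 - 304*(-90 - 159)) = 1/(55 - 304*(-249)) = 1/(55 + 75696) = 1/75751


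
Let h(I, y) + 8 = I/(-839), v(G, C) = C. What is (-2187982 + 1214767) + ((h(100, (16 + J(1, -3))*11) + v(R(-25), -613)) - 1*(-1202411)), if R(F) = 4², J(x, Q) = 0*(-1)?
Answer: 191774325/839 ≈ 2.2858e+5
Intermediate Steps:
J(x, Q) = 0
R(F) = 16
h(I, y) = -8 - I/839 (h(I, y) = -8 + I/(-839) = -8 + I*(-1/839) = -8 - I/839)
(-2187982 + 1214767) + ((h(100, (16 + J(1, -3))*11) + v(R(-25), -613)) - 1*(-1202411)) = (-2187982 + 1214767) + (((-8 - 1/839*100) - 613) - 1*(-1202411)) = -973215 + (((-8 - 100/839) - 613) + 1202411) = -973215 + ((-6812/839 - 613) + 1202411) = -973215 + (-521119/839 + 1202411) = -973215 + 1008301710/839 = 191774325/839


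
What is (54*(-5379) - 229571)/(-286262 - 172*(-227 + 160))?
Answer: 520037/274738 ≈ 1.8928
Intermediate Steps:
(54*(-5379) - 229571)/(-286262 - 172*(-227 + 160)) = (-290466 - 229571)/(-286262 - 172*(-67)) = -520037/(-286262 + 11524) = -520037/(-274738) = -520037*(-1/274738) = 520037/274738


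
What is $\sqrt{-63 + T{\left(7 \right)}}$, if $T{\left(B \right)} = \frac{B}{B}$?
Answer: $i \sqrt{62} \approx 7.874 i$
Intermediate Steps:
$T{\left(B \right)} = 1$
$\sqrt{-63 + T{\left(7 \right)}} = \sqrt{-63 + 1} = \sqrt{-62} = i \sqrt{62}$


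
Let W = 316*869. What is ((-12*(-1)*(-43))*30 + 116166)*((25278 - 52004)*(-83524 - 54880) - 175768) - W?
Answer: 372418336667092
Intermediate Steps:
W = 274604
((-12*(-1)*(-43))*30 + 116166)*((25278 - 52004)*(-83524 - 54880) - 175768) - W = ((-12*(-1)*(-43))*30 + 116166)*((25278 - 52004)*(-83524 - 54880) - 175768) - 1*274604 = ((12*(-43))*30 + 116166)*(-26726*(-138404) - 175768) - 274604 = (-516*30 + 116166)*(3698985304 - 175768) - 274604 = (-15480 + 116166)*3698809536 - 274604 = 100686*3698809536 - 274604 = 372418336941696 - 274604 = 372418336667092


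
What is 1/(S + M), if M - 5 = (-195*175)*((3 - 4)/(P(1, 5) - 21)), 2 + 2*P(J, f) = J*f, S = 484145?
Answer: 1/482400 ≈ 2.0730e-6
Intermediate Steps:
P(J, f) = -1 + J*f/2 (P(J, f) = -1 + (J*f)/2 = -1 + J*f/2)
M = -1745 (M = 5 + (-195*175)*((3 - 4)/((-1 + (½)*1*5) - 21)) = 5 - (-34125)/((-1 + 5/2) - 21) = 5 - (-34125)/(3/2 - 21) = 5 - (-34125)/(-39/2) = 5 - (-34125)*(-2)/39 = 5 - 34125*2/39 = 5 - 1750 = -1745)
1/(S + M) = 1/(484145 - 1745) = 1/482400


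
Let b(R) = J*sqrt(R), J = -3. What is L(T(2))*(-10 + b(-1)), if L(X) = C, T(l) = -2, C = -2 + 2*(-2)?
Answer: 60 + 18*I ≈ 60.0 + 18.0*I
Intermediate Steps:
C = -6 (C = -2 - 4 = -6)
L(X) = -6
b(R) = -3*sqrt(R)
L(T(2))*(-10 + b(-1)) = -6*(-10 - 3*I) = 60 + 18*I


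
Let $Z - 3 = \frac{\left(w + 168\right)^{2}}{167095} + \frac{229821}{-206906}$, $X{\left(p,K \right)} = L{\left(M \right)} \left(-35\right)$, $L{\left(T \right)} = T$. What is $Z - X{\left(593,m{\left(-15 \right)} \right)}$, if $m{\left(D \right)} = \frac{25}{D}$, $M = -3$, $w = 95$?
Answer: $- \frac{3550532182021}{34572958070} \approx -102.7$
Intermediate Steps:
$X{\left(p,K \right)} = 105$ ($X{\left(p,K \right)} = \left(-3\right) \left(-35\right) = 105$)
$Z = \frac{79628415329}{34572958070}$ ($Z = 3 + \left(\frac{\left(95 + 168\right)^{2}}{167095} + \frac{229821}{-206906}\right) = 3 + \left(263^{2} \cdot \frac{1}{167095} + 229821 \left(- \frac{1}{206906}\right)\right) = 3 + \left(69169 \cdot \frac{1}{167095} - \frac{229821}{206906}\right) = 3 + \left(\frac{69169}{167095} - \frac{229821}{206906}\right) = 3 - \frac{24090458881}{34572958070} = \frac{79628415329}{34572958070} \approx 2.3032$)
$Z - X{\left(593,m{\left(-15 \right)} \right)} = \frac{79628415329}{34572958070} - 105 = - \frac{3550532182021}{34572958070}$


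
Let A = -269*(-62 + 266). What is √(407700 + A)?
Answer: 2*√88206 ≈ 593.99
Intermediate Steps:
A = -54876 (A = -269*204 = -54876)
√(407700 + A) = √(407700 - 54876) = √352824 = 2*√88206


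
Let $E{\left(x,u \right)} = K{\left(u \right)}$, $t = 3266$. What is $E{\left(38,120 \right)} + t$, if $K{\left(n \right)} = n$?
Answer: $3386$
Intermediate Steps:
$E{\left(x,u \right)} = u$
$E{\left(38,120 \right)} + t = 120 + 3266 = 3386$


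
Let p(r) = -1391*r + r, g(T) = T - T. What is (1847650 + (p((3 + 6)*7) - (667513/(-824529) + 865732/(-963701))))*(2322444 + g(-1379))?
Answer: 1082692355253405629693828/264866473943 ≈ 4.0877e+12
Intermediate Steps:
g(T) = 0
p(r) = -1390*r
(1847650 + (p((3 + 6)*7) - (667513/(-824529) + 865732/(-963701))))*(2322444 + g(-1379)) = (1847650 + (-1390*(3 + 6)*7 - (667513/(-824529) + 865732/(-963701))))*(2322444 + 0) = (1847650 + (-12510*7 - (667513*(-1/824529) + 865732*(-1/963701))))*2322444 = (1847650 + (-1390*63 - (-667513/824529 - 865732/963701)))*2322444 = (1847650 + (-87570 - 1*(-1357104085841/794599421829)))*2322444 = (1847650 + (-87570 + 1357104085841/794599421829))*2322444 = (1847650 - 69581714265479689/794599421829)*2322444 = (1398559907476872161/794599421829)*2322444 = 1082692355253405629693828/264866473943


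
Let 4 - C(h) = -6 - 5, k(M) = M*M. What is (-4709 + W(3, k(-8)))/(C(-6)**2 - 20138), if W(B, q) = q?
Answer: 4645/19913 ≈ 0.23326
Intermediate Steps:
k(M) = M**2
C(h) = 15 (C(h) = 4 - (-6 - 5) = 4 - 1*(-11) = 4 + 11 = 15)
(-4709 + W(3, k(-8)))/(C(-6)**2 - 20138) = (-4709 + (-8)**2)/(15**2 - 20138) = (-4709 + 64)/(225 - 20138) = -4645/(-19913) = -4645*(-1/19913) = 4645/19913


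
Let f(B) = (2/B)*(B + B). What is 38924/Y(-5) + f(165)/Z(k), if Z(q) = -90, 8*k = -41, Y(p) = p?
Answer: -350318/45 ≈ -7784.8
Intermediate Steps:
k = -41/8 (k = (⅛)*(-41) = -41/8 ≈ -5.1250)
f(B) = 4 (f(B) = (2/B)*(2*B) = 4)
38924/Y(-5) + f(165)/Z(k) = 38924/(-5) + 4/(-90) = 38924*(-⅕) + 4*(-1/90) = -38924/5 - 2/45 = -350318/45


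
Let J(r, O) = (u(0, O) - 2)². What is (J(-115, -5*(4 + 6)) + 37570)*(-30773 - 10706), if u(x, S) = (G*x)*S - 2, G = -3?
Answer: -1559029694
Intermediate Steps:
u(x, S) = -2 - 3*S*x (u(x, S) = (-3*x)*S - 2 = -3*S*x - 2 = -2 - 3*S*x)
J(r, O) = 16 (J(r, O) = ((-2 - 3*O*0) - 2)² = ((-2 + 0) - 2)² = (-2 - 2)² = (-4)² = 16)
(J(-115, -5*(4 + 6)) + 37570)*(-30773 - 10706) = (16 + 37570)*(-30773 - 10706) = 37586*(-41479) = -1559029694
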